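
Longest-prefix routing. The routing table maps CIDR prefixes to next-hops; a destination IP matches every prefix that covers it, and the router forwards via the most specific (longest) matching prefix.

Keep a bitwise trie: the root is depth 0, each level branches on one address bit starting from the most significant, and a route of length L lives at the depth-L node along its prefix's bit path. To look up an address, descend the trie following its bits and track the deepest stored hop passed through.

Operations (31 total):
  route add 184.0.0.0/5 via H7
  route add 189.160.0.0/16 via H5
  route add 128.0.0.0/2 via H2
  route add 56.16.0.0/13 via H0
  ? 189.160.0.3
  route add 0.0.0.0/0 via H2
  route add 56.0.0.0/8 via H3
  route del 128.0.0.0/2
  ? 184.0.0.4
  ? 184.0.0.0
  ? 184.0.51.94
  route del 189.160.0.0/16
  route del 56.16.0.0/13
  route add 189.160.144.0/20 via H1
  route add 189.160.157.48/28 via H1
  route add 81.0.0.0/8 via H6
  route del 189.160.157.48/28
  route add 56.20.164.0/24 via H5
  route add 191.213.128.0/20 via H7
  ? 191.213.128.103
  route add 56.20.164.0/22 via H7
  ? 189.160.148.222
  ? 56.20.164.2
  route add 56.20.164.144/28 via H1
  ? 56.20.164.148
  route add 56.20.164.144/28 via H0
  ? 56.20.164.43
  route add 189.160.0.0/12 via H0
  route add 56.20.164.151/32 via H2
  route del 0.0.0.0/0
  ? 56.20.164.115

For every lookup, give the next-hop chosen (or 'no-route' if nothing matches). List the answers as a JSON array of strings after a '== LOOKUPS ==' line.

Trace:
  add 184.0.0.0/5 -> H7 at depth 5
  add 189.160.0.0/16 -> H5 at depth 16
  add 128.0.0.0/2 -> H2 at depth 2
  add 56.16.0.0/13 -> H0 at depth 13
  ? 189.160.0.3  path d0:-→d1:-→d2:H2→d3:-→d4:-→d5:H7→d6:-→d7:-→d8:-→d9:-→d10:-→d11:-→d12:-→d13:-→d14:-→d15:-→d16:H5  best=H5
  add 0.0.0.0/0 -> H2 at depth 0
  add 56.0.0.0/8 -> H3 at depth 8
  del 128.0.0.0/2 (clear depth 2)
  ? 184.0.0.4  path d0:H2→d1:-→d2:-→d3:-→d4:-→d5:H7  best=H7
  ? 184.0.0.0  path d0:H2→d1:-→d2:-→d3:-→d4:-→d5:H7  best=H7
  ? 184.0.51.94  path d0:H2→d1:-→d2:-→d3:-→d4:-→d5:H7  best=H7
  del 189.160.0.0/16 (clear depth 16)
  del 56.16.0.0/13 (clear depth 13)
  add 189.160.144.0/20 -> H1 at depth 20
  add 189.160.157.48/28 -> H1 at depth 28
  add 81.0.0.0/8 -> H6 at depth 8
  del 189.160.157.48/28 (clear depth 28)
  add 56.20.164.0/24 -> H5 at depth 24
  add 191.213.128.0/20 -> H7 at depth 20
  ? 191.213.128.103  path d0:H2→d1:-→d2:-→d3:-→d4:-→d5:H7→d6:-→d7:-→d8:-→d9:-→d10:-→d11:-→d12:-→d13:-→d14:-→d15:-→d16:-→d17:-→d18:-→d19:-→d20:H7  best=H7
  add 56.20.164.0/22 -> H7 at depth 22
  ? 189.160.148.222  path d0:H2→d1:-→d2:-→d3:-→d4:-→d5:H7→d6:-→d7:-→d8:-→d9:-→d10:-→d11:-→d12:-→d13:-→d14:-→d15:-→d16:-→d17:-→d18:-→d19:-→d20:H1  best=H1
  ? 56.20.164.2  path d0:H2→d1:-→d2:-→d3:-→d4:-→d5:-→d6:-→d7:-→d8:H3→d9:-→d10:-→d11:-→d12:-→d13:-→d14:-→d15:-→d16:-→d17:-→d18:-→d19:-→d20:-→d21:-→d22:H7→d23:-→d24:H5  best=H5
  add 56.20.164.144/28 -> H1 at depth 28
  ? 56.20.164.148  path d0:H2→d1:-→d2:-→d3:-→d4:-→d5:-→d6:-→d7:-→d8:H3→d9:-→d10:-→d11:-→d12:-→d13:-→d14:-→d15:-→d16:-→d17:-→d18:-→d19:-→d20:-→d21:-→d22:H7→d23:-→d24:H5→d25:-→d26:-→d27:-→d28:H1  best=H1
  add 56.20.164.144/28 -> H0 at depth 28
  ? 56.20.164.43  path d0:H2→d1:-→d2:-→d3:-→d4:-→d5:-→d6:-→d7:-→d8:H3→d9:-→d10:-→d11:-→d12:-→d13:-→d14:-→d15:-→d16:-→d17:-→d18:-→d19:-→d20:-→d21:-→d22:H7→d23:-→d24:H5  best=H5
  add 189.160.0.0/12 -> H0 at depth 12
  add 56.20.164.151/32 -> H2 at depth 32
  del 0.0.0.0/0 (clear depth 0)
  ? 56.20.164.115  path d0:-→d1:-→d2:-→d3:-→d4:-→d5:-→d6:-→d7:-→d8:H3→d9:-→d10:-→d11:-→d12:-→d13:-→d14:-→d15:-→d16:-→d17:-→d18:-→d19:-→d20:-→d21:-→d22:H7→d23:-→d24:H5  best=H5

== LOOKUPS ==
["H5","H7","H7","H7","H7","H1","H5","H1","H5","H5"]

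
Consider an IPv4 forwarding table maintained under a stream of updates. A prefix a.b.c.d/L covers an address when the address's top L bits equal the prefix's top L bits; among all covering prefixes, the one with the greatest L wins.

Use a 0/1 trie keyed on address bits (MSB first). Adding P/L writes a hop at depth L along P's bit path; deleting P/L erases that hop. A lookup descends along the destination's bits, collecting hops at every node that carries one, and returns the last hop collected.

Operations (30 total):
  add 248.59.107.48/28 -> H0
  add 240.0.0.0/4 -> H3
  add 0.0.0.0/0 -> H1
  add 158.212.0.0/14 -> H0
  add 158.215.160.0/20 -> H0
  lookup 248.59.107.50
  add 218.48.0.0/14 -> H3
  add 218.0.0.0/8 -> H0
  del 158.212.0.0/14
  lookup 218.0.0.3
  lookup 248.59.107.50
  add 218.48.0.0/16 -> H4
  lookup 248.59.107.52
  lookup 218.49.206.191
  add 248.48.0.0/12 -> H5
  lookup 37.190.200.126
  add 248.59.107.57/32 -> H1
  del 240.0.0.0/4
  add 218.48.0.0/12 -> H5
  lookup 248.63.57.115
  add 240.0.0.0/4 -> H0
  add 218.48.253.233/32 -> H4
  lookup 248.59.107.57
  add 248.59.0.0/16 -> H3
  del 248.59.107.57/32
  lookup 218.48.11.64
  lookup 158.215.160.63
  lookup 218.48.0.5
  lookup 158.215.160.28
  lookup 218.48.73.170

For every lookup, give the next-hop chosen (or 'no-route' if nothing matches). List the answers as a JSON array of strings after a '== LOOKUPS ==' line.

Process each operation:
  + 248.59.107.48/28 (H0) depth=28
  + 240.0.0.0/4 (H3) depth=4
  + 0.0.0.0/0 (H1) depth=0
  + 158.212.0.0/14 (H0) depth=14
  + 158.215.160.0/20 (H0) depth=20
  lookup 248.59.107.50: bits 1111100000111011011010110011 walk d0:H1→d1:-→d2:-→d3:-→d4:H3→d5:-→d6:-→d7:-→d8:-→d9:-→d10:-→d11:-→d12:-→d13:-→d14:-→d15:-→d16:-→d17:-→d18:-→d19:-→d20:-→d21:-→d22:-→d23:-→d24:-→d25:-→d26:-→d27:-→d28:H0 -> H0
  + 218.48.0.0/14 (H3) depth=14
  + 218.0.0.0/8 (H0) depth=8
  - 158.212.0.0/14 clear@14
  lookup 218.0.0.3: bits 1101101000 walk d0:H1→d1:-→d2:-→d3:-→d4:-→d5:-→d6:-→d7:-→d8:H0→d9:-→d10:- -> H0
  lookup 248.59.107.50: bits 1111100000111011011010110011 walk d0:H1→d1:-→d2:-→d3:-→d4:H3→d5:-→d6:-→d7:-→d8:-→d9:-→d10:-→d11:-→d12:-→d13:-→d14:-→d15:-→d16:-→d17:-→d18:-→d19:-→d20:-→d21:-→d22:-→d23:-→d24:-→d25:-→d26:-→d27:-→d28:H0 -> H0
  + 218.48.0.0/16 (H4) depth=16
  lookup 248.59.107.52: bits 1111100000111011011010110011 walk d0:H1→d1:-→d2:-→d3:-→d4:H3→d5:-→d6:-→d7:-→d8:-→d9:-→d10:-→d11:-→d12:-→d13:-→d14:-→d15:-→d16:-→d17:-→d18:-→d19:-→d20:-→d21:-→d22:-→d23:-→d24:-→d25:-→d26:-→d27:-→d28:H0 -> H0
  lookup 218.49.206.191: bits 110110100011000 walk d0:H1→d1:-→d2:-→d3:-→d4:-→d5:-→d6:-→d7:-→d8:H0→d9:-→d10:-→d11:-→d12:-→d13:-→d14:H3→d15:- -> H3
  + 248.48.0.0/12 (H5) depth=12
  lookup 37.190.200.126: bits ε walk d0:H1 -> H1
  + 248.59.107.57/32 (H1) depth=32
  - 240.0.0.0/4 clear@4
  + 218.48.0.0/12 (H5) depth=12
  lookup 248.63.57.115: bits 1111100000111 walk d0:H1→d1:-→d2:-→d3:-→d4:-→d5:-→d6:-→d7:-→d8:-→d9:-→d10:-→d11:-→d12:H5→d13:- -> H5
  + 240.0.0.0/4 (H0) depth=4
  + 218.48.253.233/32 (H4) depth=32
  lookup 248.59.107.57: bits 11111000001110110110101100111001 walk d0:H1→d1:-→d2:-→d3:-→d4:H0→d5:-→d6:-→d7:-→d8:-→d9:-→d10:-→d11:-→d12:H5→d13:-→d14:-→d15:-→d16:-→d17:-→d18:-→d19:-→d20:-→d21:-→d22:-→d23:-→d24:-→d25:-→d26:-→d27:-→d28:H0→d29:-→d30:-→d31:-→d32:H1 -> H1
  + 248.59.0.0/16 (H3) depth=16
  - 248.59.107.57/32 clear@32
  lookup 218.48.11.64: bits 1101101000110000 walk d0:H1→d1:-→d2:-→d3:-→d4:-→d5:-→d6:-→d7:-→d8:H0→d9:-→d10:-→d11:-→d12:H5→d13:-→d14:H3→d15:-→d16:H4 -> H4
  lookup 158.215.160.63: bits 10011110110101111010 walk d0:H1→d1:-→d2:-→d3:-→d4:-→d5:-→d6:-→d7:-→d8:-→d9:-→d10:-→d11:-→d12:-→d13:-→d14:-→d15:-→d16:-→d17:-→d18:-→d19:-→d20:H0 -> H0
  lookup 218.48.0.5: bits 1101101000110000 walk d0:H1→d1:-→d2:-→d3:-→d4:-→d5:-→d6:-→d7:-→d8:H0→d9:-→d10:-→d11:-→d12:H5→d13:-→d14:H3→d15:-→d16:H4 -> H4
  lookup 158.215.160.28: bits 10011110110101111010 walk d0:H1→d1:-→d2:-→d3:-→d4:-→d5:-→d6:-→d7:-→d8:-→d9:-→d10:-→d11:-→d12:-→d13:-→d14:-→d15:-→d16:-→d17:-→d18:-→d19:-→d20:H0 -> H0
  lookup 218.48.73.170: bits 1101101000110000 walk d0:H1→d1:-→d2:-→d3:-→d4:-→d5:-→d6:-→d7:-→d8:H0→d9:-→d10:-→d11:-→d12:H5→d13:-→d14:H3→d15:-→d16:H4 -> H4

== LOOKUPS ==
["H0","H0","H0","H0","H3","H1","H5","H1","H4","H0","H4","H0","H4"]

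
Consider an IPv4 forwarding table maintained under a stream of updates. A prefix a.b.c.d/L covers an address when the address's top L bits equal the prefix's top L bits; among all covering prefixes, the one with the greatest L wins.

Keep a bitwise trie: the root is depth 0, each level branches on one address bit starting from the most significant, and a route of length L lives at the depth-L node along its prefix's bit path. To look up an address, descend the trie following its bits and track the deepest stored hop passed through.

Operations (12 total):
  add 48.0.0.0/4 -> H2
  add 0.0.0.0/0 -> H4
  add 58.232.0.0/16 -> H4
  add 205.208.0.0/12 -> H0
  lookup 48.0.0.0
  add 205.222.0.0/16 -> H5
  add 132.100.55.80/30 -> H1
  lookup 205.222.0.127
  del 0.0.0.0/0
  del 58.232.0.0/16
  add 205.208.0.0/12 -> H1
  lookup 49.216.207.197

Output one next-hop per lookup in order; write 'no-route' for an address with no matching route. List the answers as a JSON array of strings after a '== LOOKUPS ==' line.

Trace:
  + 48.0.0.0/4 (H2) depth=4
  + 0.0.0.0/0 (H4) depth=0
  + 58.232.0.0/16 (H4) depth=16
  + 205.208.0.0/12 (H0) depth=12
  Q 48.0.0.0: descend 0011 ; hops seen [H4,H2] ; pick H2
  + 205.222.0.0/16 (H5) depth=16
  + 132.100.55.80/30 (H1) depth=30
  Q 205.222.0.127: descend 1100110111011110 ; hops seen [H4,H0,H5] ; pick H5
  - 0.0.0.0/0 clear@0
  - 58.232.0.0/16 clear@16
  + 205.208.0.0/12 (H1) depth=12
  Q 49.216.207.197: descend 0011 ; hops seen [H2] ; pick H2

== LOOKUPS ==
["H2","H5","H2"]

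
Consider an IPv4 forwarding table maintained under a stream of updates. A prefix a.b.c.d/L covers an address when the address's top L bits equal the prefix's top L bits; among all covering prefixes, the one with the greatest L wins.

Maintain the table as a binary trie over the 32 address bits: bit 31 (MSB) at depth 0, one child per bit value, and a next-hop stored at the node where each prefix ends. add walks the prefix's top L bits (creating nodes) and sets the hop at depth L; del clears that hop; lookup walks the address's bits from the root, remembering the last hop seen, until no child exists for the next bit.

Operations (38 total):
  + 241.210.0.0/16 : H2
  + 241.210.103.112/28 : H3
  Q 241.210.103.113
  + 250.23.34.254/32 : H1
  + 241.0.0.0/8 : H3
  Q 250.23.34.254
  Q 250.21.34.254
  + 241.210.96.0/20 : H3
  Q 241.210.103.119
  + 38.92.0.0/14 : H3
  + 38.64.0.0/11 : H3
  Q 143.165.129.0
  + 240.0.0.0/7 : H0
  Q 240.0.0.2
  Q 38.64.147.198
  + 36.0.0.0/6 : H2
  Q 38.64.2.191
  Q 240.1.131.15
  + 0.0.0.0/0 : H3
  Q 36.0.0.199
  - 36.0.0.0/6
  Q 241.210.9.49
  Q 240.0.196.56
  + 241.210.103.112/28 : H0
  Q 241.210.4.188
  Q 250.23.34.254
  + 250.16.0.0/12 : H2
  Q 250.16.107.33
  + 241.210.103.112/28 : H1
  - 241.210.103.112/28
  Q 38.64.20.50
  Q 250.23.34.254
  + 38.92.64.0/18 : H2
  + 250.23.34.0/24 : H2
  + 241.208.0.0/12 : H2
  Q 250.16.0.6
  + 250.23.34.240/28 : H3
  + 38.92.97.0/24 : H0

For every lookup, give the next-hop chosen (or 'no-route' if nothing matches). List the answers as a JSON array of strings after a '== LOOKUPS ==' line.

Apply in order:
  + 241.210.0.0/16 (H2) depth=16
  + 241.210.103.112/28 (H3) depth=28
  Q 241.210.103.113: descend 1111000111010010011001110111 ; hops seen [H2,H3] ; pick H3
  + 250.23.34.254/32 (H1) depth=32
  + 241.0.0.0/8 (H3) depth=8
  Q 250.23.34.254: descend 11111010000101110010001011111110 ; hops seen [H1] ; pick H1
  Q 250.21.34.254: descend 11111010000101 ; hops seen [∅] ; pick no-route
  + 241.210.96.0/20 (H3) depth=20
  Q 241.210.103.119: descend 1111000111010010011001110111 ; hops seen [H3,H2,H3,H3] ; pick H3
  + 38.92.0.0/14 (H3) depth=14
  + 38.64.0.0/11 (H3) depth=11
  Q 143.165.129.0: descend 1 ; hops seen [∅] ; pick no-route
  + 240.0.0.0/7 (H0) depth=7
  Q 240.0.0.2: descend 1111000 ; hops seen [H0] ; pick H0
  Q 38.64.147.198: descend 00100110010 ; hops seen [H3] ; pick H3
  + 36.0.0.0/6 (H2) depth=6
  Q 38.64.2.191: descend 00100110010 ; hops seen [H2,H3] ; pick H3
  Q 240.1.131.15: descend 1111000 ; hops seen [H0] ; pick H0
  + 0.0.0.0/0 (H3) depth=0
  Q 36.0.0.199: descend 001001 ; hops seen [H3,H2] ; pick H2
  del 36.0.0.0/6 (clear depth 6)
  Q 241.210.9.49: descend 11110001110100100 ; hops seen [H3,H0,H3,H2] ; pick H2
  Q 240.0.196.56: descend 1111000 ; hops seen [H3,H0] ; pick H0
  + 241.210.103.112/28 (H0) depth=28
  Q 241.210.4.188: descend 11110001110100100 ; hops seen [H3,H0,H3,H2] ; pick H2
  Q 250.23.34.254: descend 11111010000101110010001011111110 ; hops seen [H3,H1] ; pick H1
  + 250.16.0.0/12 (H2) depth=12
  Q 250.16.107.33: descend 1111101000010 ; hops seen [H3,H2] ; pick H2
  + 241.210.103.112/28 (H1) depth=28
  del 241.210.103.112/28 (clear depth 28)
  Q 38.64.20.50: descend 00100110010 ; hops seen [H3,H3] ; pick H3
  Q 250.23.34.254: descend 11111010000101110010001011111110 ; hops seen [H3,H2,H1] ; pick H1
  + 38.92.64.0/18 (H2) depth=18
  + 250.23.34.0/24 (H2) depth=24
  + 241.208.0.0/12 (H2) depth=12
  Q 250.16.0.6: descend 1111101000010 ; hops seen [H3,H2] ; pick H2
  + 250.23.34.240/28 (H3) depth=28
  + 38.92.97.0/24 (H0) depth=24

== LOOKUPS ==
["H3","H1","no-route","H3","no-route","H0","H3","H3","H0","H2","H2","H0","H2","H1","H2","H3","H1","H2"]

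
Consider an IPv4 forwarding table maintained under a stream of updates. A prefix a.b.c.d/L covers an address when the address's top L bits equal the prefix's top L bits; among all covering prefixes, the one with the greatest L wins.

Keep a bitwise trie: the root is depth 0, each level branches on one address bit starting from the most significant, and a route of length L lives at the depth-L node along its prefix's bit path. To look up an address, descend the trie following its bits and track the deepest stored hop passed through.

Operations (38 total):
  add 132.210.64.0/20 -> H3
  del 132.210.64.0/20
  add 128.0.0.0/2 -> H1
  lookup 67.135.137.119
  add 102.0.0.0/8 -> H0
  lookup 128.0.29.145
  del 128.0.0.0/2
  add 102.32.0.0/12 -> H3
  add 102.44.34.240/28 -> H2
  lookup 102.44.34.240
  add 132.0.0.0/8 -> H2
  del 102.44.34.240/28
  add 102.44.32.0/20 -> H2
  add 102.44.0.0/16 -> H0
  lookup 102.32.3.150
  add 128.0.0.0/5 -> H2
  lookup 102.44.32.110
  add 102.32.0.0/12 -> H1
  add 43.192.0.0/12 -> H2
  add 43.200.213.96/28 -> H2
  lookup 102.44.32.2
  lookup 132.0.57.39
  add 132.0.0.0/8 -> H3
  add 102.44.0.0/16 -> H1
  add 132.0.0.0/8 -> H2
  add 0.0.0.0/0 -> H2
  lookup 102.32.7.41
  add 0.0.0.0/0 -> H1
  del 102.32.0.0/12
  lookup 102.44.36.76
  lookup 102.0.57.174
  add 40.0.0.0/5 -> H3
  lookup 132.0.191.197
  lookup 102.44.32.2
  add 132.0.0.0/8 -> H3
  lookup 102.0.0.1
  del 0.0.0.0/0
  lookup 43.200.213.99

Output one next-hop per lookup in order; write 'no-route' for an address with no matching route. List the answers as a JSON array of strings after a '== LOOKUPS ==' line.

Trace:
  + 132.210.64.0/20 (H3) depth=20
  del 132.210.64.0/20 (clear depth 20)
  + 128.0.0.0/2 (H1) depth=2
  lookup 67.135.137.119: bits ε walk d0:- -> no-route
  + 102.0.0.0/8 (H0) depth=8
  lookup 128.0.29.145: bits 10000 walk d0:-→d1:-→d2:H1→d3:-→d4:-→d5:- -> H1
  del 128.0.0.0/2 (clear depth 2)
  + 102.32.0.0/12 (H3) depth=12
  + 102.44.34.240/28 (H2) depth=28
  lookup 102.44.34.240: bits 0110011000101100001000101111 walk d0:-→d1:-→d2:-→d3:-→d4:-→d5:-→d6:-→d7:-→d8:H0→d9:-→d10:-→d11:-→d12:H3→d13:-→d14:-→d15:-→d16:-→d17:-→d18:-→d19:-→d20:-→d21:-→d22:-→d23:-→d24:-→d25:-→d26:-→d27:-→d28:H2 -> H2
  + 132.0.0.0/8 (H2) depth=8
  del 102.44.34.240/28 (clear depth 28)
  + 102.44.32.0/20 (H2) depth=20
  + 102.44.0.0/16 (H0) depth=16
  lookup 102.32.3.150: bits 011001100010 walk d0:-→d1:-→d2:-→d3:-→d4:-→d5:-→d6:-→d7:-→d8:H0→d9:-→d10:-→d11:-→d12:H3 -> H3
  + 128.0.0.0/5 (H2) depth=5
  lookup 102.44.32.110: bits 0110011000101100001000 walk d0:-→d1:-→d2:-→d3:-→d4:-→d5:-→d6:-→d7:-→d8:H0→d9:-→d10:-→d11:-→d12:H3→d13:-→d14:-→d15:-→d16:H0→d17:-→d18:-→d19:-→d20:H2→d21:-→d22:- -> H2
  + 102.32.0.0/12 (H1) depth=12
  + 43.192.0.0/12 (H2) depth=12
  + 43.200.213.96/28 (H2) depth=28
  lookup 102.44.32.2: bits 0110011000101100001000 walk d0:-→d1:-→d2:-→d3:-→d4:-→d5:-→d6:-→d7:-→d8:H0→d9:-→d10:-→d11:-→d12:H1→d13:-→d14:-→d15:-→d16:H0→d17:-→d18:-→d19:-→d20:H2→d21:-→d22:- -> H2
  lookup 132.0.57.39: bits 10000100 walk d0:-→d1:-→d2:-→d3:-→d4:-→d5:H2→d6:-→d7:-→d8:H2 -> H2
  + 132.0.0.0/8 (H3) depth=8
  + 102.44.0.0/16 (H1) depth=16
  + 132.0.0.0/8 (H2) depth=8
  + 0.0.0.0/0 (H2) depth=0
  lookup 102.32.7.41: bits 011001100010 walk d0:H2→d1:-→d2:-→d3:-→d4:-→d5:-→d6:-→d7:-→d8:H0→d9:-→d10:-→d11:-→d12:H1 -> H1
  + 0.0.0.0/0 (H1) depth=0
  del 102.32.0.0/12 (clear depth 12)
  lookup 102.44.36.76: bits 011001100010110000100 walk d0:H1→d1:-→d2:-→d3:-→d4:-→d5:-→d6:-→d7:-→d8:H0→d9:-→d10:-→d11:-→d12:-→d13:-→d14:-→d15:-→d16:H1→d17:-→d18:-→d19:-→d20:H2→d21:- -> H2
  lookup 102.0.57.174: bits 0110011000 walk d0:H1→d1:-→d2:-→d3:-→d4:-→d5:-→d6:-→d7:-→d8:H0→d9:-→d10:- -> H0
  + 40.0.0.0/5 (H3) depth=5
  lookup 132.0.191.197: bits 10000100 walk d0:H1→d1:-→d2:-→d3:-→d4:-→d5:H2→d6:-→d7:-→d8:H2 -> H2
  lookup 102.44.32.2: bits 0110011000101100001000 walk d0:H1→d1:-→d2:-→d3:-→d4:-→d5:-→d6:-→d7:-→d8:H0→d9:-→d10:-→d11:-→d12:-→d13:-→d14:-→d15:-→d16:H1→d17:-→d18:-→d19:-→d20:H2→d21:-→d22:- -> H2
  + 132.0.0.0/8 (H3) depth=8
  lookup 102.0.0.1: bits 0110011000 walk d0:H1→d1:-→d2:-→d3:-→d4:-→d5:-→d6:-→d7:-→d8:H0→d9:-→d10:- -> H0
  del 0.0.0.0/0 (clear depth 0)
  lookup 43.200.213.99: bits 0010101111001000110101010110 walk d0:-→d1:-→d2:-→d3:-→d4:-→d5:H3→d6:-→d7:-→d8:-→d9:-→d10:-→d11:-→d12:H2→d13:-→d14:-→d15:-→d16:-→d17:-→d18:-→d19:-→d20:-→d21:-→d22:-→d23:-→d24:-→d25:-→d26:-→d27:-→d28:H2 -> H2

== LOOKUPS ==
["no-route","H1","H2","H3","H2","H2","H2","H1","H2","H0","H2","H2","H0","H2"]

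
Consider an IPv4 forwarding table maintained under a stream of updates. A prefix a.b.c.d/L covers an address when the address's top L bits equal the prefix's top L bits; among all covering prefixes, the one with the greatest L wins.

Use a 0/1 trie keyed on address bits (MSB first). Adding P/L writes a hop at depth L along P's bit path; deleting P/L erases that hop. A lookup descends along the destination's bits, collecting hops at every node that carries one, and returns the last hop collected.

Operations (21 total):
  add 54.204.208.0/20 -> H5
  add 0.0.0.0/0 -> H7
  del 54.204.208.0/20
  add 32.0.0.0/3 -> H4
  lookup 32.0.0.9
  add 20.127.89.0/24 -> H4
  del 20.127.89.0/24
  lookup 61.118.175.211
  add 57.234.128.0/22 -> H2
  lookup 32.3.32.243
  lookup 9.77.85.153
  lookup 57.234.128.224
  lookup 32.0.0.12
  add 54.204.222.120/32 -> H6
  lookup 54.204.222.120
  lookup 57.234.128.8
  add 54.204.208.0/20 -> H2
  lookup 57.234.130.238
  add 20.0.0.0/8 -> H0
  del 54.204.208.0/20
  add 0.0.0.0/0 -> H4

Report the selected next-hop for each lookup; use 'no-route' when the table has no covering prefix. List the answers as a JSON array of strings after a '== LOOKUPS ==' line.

Trace:
  add 54.204.208.0/20 -> H5 at depth 20
  add 0.0.0.0/0 -> H7 at depth 0
  del 54.204.208.0/20 (clear depth 20)
  add 32.0.0.0/3 -> H4 at depth 3
  lookup 32.0.0.9: bits 001 walk d0:H7→d1:-→d2:-→d3:H4 -> H4
  add 20.127.89.0/24 -> H4 at depth 24
  del 20.127.89.0/24 (clear depth 24)
  lookup 61.118.175.211: bits 0011 walk d0:H7→d1:-→d2:-→d3:H4→d4:- -> H4
  add 57.234.128.0/22 -> H2 at depth 22
  lookup 32.3.32.243: bits 001 walk d0:H7→d1:-→d2:-→d3:H4 -> H4
  lookup 9.77.85.153: bits 000 walk d0:H7→d1:-→d2:-→d3:- -> H7
  lookup 57.234.128.224: bits 0011100111101010100000 walk d0:H7→d1:-→d2:-→d3:H4→d4:-→d5:-→d6:-→d7:-→d8:-→d9:-→d10:-→d11:-→d12:-→d13:-→d14:-→d15:-→d16:-→d17:-→d18:-→d19:-→d20:-→d21:-→d22:H2 -> H2
  lookup 32.0.0.12: bits 001 walk d0:H7→d1:-→d2:-→d3:H4 -> H4
  add 54.204.222.120/32 -> H6 at depth 32
  lookup 54.204.222.120: bits 00110110110011001101111001111000 walk d0:H7→d1:-→d2:-→d3:H4→d4:-→d5:-→d6:-→d7:-→d8:-→d9:-→d10:-→d11:-→d12:-→d13:-→d14:-→d15:-→d16:-→d17:-→d18:-→d19:-→d20:-→d21:-→d22:-→d23:-→d24:-→d25:-→d26:-→d27:-→d28:-→d29:-→d30:-→d31:-→d32:H6 -> H6
  lookup 57.234.128.8: bits 0011100111101010100000 walk d0:H7→d1:-→d2:-→d3:H4→d4:-→d5:-→d6:-→d7:-→d8:-→d9:-→d10:-→d11:-→d12:-→d13:-→d14:-→d15:-→d16:-→d17:-→d18:-→d19:-→d20:-→d21:-→d22:H2 -> H2
  add 54.204.208.0/20 -> H2 at depth 20
  lookup 57.234.130.238: bits 0011100111101010100000 walk d0:H7→d1:-→d2:-→d3:H4→d4:-→d5:-→d6:-→d7:-→d8:-→d9:-→d10:-→d11:-→d12:-→d13:-→d14:-→d15:-→d16:-→d17:-→d18:-→d19:-→d20:-→d21:-→d22:H2 -> H2
  add 20.0.0.0/8 -> H0 at depth 8
  del 54.204.208.0/20 (clear depth 20)
  add 0.0.0.0/0 -> H4 at depth 0

== LOOKUPS ==
["H4","H4","H4","H7","H2","H4","H6","H2","H2"]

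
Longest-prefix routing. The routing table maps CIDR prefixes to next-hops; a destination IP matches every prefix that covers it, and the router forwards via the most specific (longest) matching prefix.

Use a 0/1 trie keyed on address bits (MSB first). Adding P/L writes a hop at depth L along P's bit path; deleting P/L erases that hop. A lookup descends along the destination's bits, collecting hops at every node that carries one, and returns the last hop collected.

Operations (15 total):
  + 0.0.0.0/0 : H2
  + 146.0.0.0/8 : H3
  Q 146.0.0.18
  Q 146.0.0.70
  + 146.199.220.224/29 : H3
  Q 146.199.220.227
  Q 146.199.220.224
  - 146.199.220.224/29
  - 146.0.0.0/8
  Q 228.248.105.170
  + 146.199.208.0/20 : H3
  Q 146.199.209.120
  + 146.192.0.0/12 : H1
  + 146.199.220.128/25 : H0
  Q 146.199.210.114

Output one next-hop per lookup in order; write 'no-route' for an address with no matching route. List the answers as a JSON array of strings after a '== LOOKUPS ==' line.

Apply in order:
  add 0.0.0.0/0 -> H2 at depth 0
  add 146.0.0.0/8 -> H3 at depth 8
  Q 146.0.0.18: descend 10010010 ; hops seen [H2,H3] ; pick H3
  Q 146.0.0.70: descend 10010010 ; hops seen [H2,H3] ; pick H3
  add 146.199.220.224/29 -> H3 at depth 29
  Q 146.199.220.227: descend 10010010110001111101110011100 ; hops seen [H2,H3,H3] ; pick H3
  Q 146.199.220.224: descend 10010010110001111101110011100 ; hops seen [H2,H3,H3] ; pick H3
  del 146.199.220.224/29 (clear depth 29)
  del 146.0.0.0/8 (clear depth 8)
  Q 228.248.105.170: descend 1 ; hops seen [H2] ; pick H2
  add 146.199.208.0/20 -> H3 at depth 20
  Q 146.199.209.120: descend 10010010110001111101 ; hops seen [H2,H3] ; pick H3
  add 146.192.0.0/12 -> H1 at depth 12
  add 146.199.220.128/25 -> H0 at depth 25
  Q 146.199.210.114: descend 10010010110001111101 ; hops seen [H2,H1,H3] ; pick H3

== LOOKUPS ==
["H3","H3","H3","H3","H2","H3","H3"]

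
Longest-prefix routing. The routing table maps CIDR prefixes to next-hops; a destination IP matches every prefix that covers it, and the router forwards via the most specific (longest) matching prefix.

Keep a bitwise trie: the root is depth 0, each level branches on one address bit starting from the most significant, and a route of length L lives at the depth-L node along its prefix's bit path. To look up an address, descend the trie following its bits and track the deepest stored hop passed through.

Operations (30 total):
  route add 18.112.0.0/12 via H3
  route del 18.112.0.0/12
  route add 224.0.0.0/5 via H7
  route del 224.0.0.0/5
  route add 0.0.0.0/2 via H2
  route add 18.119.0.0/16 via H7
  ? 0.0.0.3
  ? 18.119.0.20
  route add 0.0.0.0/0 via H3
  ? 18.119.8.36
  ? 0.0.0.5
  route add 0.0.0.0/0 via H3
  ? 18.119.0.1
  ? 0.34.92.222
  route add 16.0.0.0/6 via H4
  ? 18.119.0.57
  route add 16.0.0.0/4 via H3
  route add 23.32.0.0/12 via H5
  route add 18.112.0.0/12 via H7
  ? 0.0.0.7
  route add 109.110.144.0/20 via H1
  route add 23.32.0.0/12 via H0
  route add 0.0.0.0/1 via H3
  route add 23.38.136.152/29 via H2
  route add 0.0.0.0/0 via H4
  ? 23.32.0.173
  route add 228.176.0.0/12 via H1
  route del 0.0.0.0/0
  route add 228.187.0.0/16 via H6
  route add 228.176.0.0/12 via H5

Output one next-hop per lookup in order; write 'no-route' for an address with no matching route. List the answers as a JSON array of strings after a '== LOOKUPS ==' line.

Process each operation:
  + 18.112.0.0/12 (H3) depth=12
  del 18.112.0.0/12 (clear depth 12)
  + 224.0.0.0/5 (H7) depth=5
  del 224.0.0.0/5 (clear depth 5)
  + 0.0.0.0/2 (H2) depth=2
  + 18.119.0.0/16 (H7) depth=16
  ? 0.0.0.3  path d0:-→d1:-→d2:H2→d3:-  best=H2
  ? 18.119.0.20  path d0:-→d1:-→d2:H2→d3:-→d4:-→d5:-→d6:-→d7:-→d8:-→d9:-→d10:-→d11:-→d12:-→d13:-→d14:-→d15:-→d16:H7  best=H7
  + 0.0.0.0/0 (H3) depth=0
  ? 18.119.8.36  path d0:H3→d1:-→d2:H2→d3:-→d4:-→d5:-→d6:-→d7:-→d8:-→d9:-→d10:-→d11:-→d12:-→d13:-→d14:-→d15:-→d16:H7  best=H7
  ? 0.0.0.5  path d0:H3→d1:-→d2:H2→d3:-  best=H2
  + 0.0.0.0/0 (H3) depth=0
  ? 18.119.0.1  path d0:H3→d1:-→d2:H2→d3:-→d4:-→d5:-→d6:-→d7:-→d8:-→d9:-→d10:-→d11:-→d12:-→d13:-→d14:-→d15:-→d16:H7  best=H7
  ? 0.34.92.222  path d0:H3→d1:-→d2:H2→d3:-  best=H2
  + 16.0.0.0/6 (H4) depth=6
  ? 18.119.0.57  path d0:H3→d1:-→d2:H2→d3:-→d4:-→d5:-→d6:H4→d7:-→d8:-→d9:-→d10:-→d11:-→d12:-→d13:-→d14:-→d15:-→d16:H7  best=H7
  + 16.0.0.0/4 (H3) depth=4
  + 23.32.0.0/12 (H5) depth=12
  + 18.112.0.0/12 (H7) depth=12
  ? 0.0.0.7  path d0:H3→d1:-→d2:H2→d3:-  best=H2
  + 109.110.144.0/20 (H1) depth=20
  + 23.32.0.0/12 (H0) depth=12
  + 0.0.0.0/1 (H3) depth=1
  + 23.38.136.152/29 (H2) depth=29
  + 0.0.0.0/0 (H4) depth=0
  ? 23.32.0.173  path d0:H4→d1:H3→d2:H2→d3:-→d4:H3→d5:-→d6:-→d7:-→d8:-→d9:-→d10:-→d11:-→d12:H0→d13:-  best=H0
  + 228.176.0.0/12 (H1) depth=12
  del 0.0.0.0/0 (clear depth 0)
  + 228.187.0.0/16 (H6) depth=16
  + 228.176.0.0/12 (H5) depth=12

== LOOKUPS ==
["H2","H7","H7","H2","H7","H2","H7","H2","H0"]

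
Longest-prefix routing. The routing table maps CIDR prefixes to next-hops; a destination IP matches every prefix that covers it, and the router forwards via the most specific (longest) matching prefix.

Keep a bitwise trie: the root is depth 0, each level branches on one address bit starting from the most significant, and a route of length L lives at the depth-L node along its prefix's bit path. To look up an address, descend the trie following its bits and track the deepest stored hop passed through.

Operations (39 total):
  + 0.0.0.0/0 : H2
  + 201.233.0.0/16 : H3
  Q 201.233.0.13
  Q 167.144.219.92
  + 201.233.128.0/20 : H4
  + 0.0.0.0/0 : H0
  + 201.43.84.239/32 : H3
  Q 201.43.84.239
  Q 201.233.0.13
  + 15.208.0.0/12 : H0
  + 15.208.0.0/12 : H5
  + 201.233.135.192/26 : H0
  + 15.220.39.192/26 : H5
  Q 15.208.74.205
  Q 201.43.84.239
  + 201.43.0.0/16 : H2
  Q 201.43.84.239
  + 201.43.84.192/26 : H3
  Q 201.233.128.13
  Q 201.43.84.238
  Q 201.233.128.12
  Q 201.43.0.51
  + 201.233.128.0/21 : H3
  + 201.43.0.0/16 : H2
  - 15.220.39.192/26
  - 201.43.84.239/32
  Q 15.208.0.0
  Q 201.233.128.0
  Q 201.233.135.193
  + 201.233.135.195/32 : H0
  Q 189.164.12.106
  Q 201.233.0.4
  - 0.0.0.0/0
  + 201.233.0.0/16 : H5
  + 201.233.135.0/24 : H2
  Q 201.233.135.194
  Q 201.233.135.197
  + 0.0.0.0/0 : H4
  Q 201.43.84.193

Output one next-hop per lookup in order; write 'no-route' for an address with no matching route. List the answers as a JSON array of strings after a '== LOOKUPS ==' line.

Apply in order:
  + 0.0.0.0/0 (H2) depth=0
  + 201.233.0.0/16 (H3) depth=16
  ? 201.233.0.13  path d0:H2→d1:-→d2:-→d3:-→d4:-→d5:-→d6:-→d7:-→d8:-→d9:-→d10:-→d11:-→d12:-→d13:-→d14:-→d15:-→d16:H3  best=H3
  ? 167.144.219.92  path d0:H2→d1:-  best=H2
  + 201.233.128.0/20 (H4) depth=20
  + 0.0.0.0/0 (H0) depth=0
  + 201.43.84.239/32 (H3) depth=32
  ? 201.43.84.239  path d0:H0→d1:-→d2:-→d3:-→d4:-→d5:-→d6:-→d7:-→d8:-→d9:-→d10:-→d11:-→d12:-→d13:-→d14:-→d15:-→d16:-→d17:-→d18:-→d19:-→d20:-→d21:-→d22:-→d23:-→d24:-→d25:-→d26:-→d27:-→d28:-→d29:-→d30:-→d31:-→d32:H3  best=H3
  ? 201.233.0.13  path d0:H0→d1:-→d2:-→d3:-→d4:-→d5:-→d6:-→d7:-→d8:-→d9:-→d10:-→d11:-→d12:-→d13:-→d14:-→d15:-→d16:H3  best=H3
  + 15.208.0.0/12 (H0) depth=12
  + 15.208.0.0/12 (H5) depth=12
  + 201.233.135.192/26 (H0) depth=26
  + 15.220.39.192/26 (H5) depth=26
  ? 15.208.74.205  path d0:H0→d1:-→d2:-→d3:-→d4:-→d5:-→d6:-→d7:-→d8:-→d9:-→d10:-→d11:-→d12:H5  best=H5
  ? 201.43.84.239  path d0:H0→d1:-→d2:-→d3:-→d4:-→d5:-→d6:-→d7:-→d8:-→d9:-→d10:-→d11:-→d12:-→d13:-→d14:-→d15:-→d16:-→d17:-→d18:-→d19:-→d20:-→d21:-→d22:-→d23:-→d24:-→d25:-→d26:-→d27:-→d28:-→d29:-→d30:-→d31:-→d32:H3  best=H3
  + 201.43.0.0/16 (H2) depth=16
  ? 201.43.84.239  path d0:H0→d1:-→d2:-→d3:-→d4:-→d5:-→d6:-→d7:-→d8:-→d9:-→d10:-→d11:-→d12:-→d13:-→d14:-→d15:-→d16:H2→d17:-→d18:-→d19:-→d20:-→d21:-→d22:-→d23:-→d24:-→d25:-→d26:-→d27:-→d28:-→d29:-→d30:-→d31:-→d32:H3  best=H3
  + 201.43.84.192/26 (H3) depth=26
  ? 201.233.128.13  path d0:H0→d1:-→d2:-→d3:-→d4:-→d5:-→d6:-→d7:-→d8:-→d9:-→d10:-→d11:-→d12:-→d13:-→d14:-→d15:-→d16:H3→d17:-→d18:-→d19:-→d20:H4→d21:-  best=H4
  ? 201.43.84.238  path d0:H0→d1:-→d2:-→d3:-→d4:-→d5:-→d6:-→d7:-→d8:-→d9:-→d10:-→d11:-→d12:-→d13:-→d14:-→d15:-→d16:H2→d17:-→d18:-→d19:-→d20:-→d21:-→d22:-→d23:-→d24:-→d25:-→d26:H3→d27:-→d28:-→d29:-→d30:-→d31:-  best=H3
  ? 201.233.128.12  path d0:H0→d1:-→d2:-→d3:-→d4:-→d5:-→d6:-→d7:-→d8:-→d9:-→d10:-→d11:-→d12:-→d13:-→d14:-→d15:-→d16:H3→d17:-→d18:-→d19:-→d20:H4→d21:-  best=H4
  ? 201.43.0.51  path d0:H0→d1:-→d2:-→d3:-→d4:-→d5:-→d6:-→d7:-→d8:-→d9:-→d10:-→d11:-→d12:-→d13:-→d14:-→d15:-→d16:H2→d17:-  best=H2
  + 201.233.128.0/21 (H3) depth=21
  + 201.43.0.0/16 (H2) depth=16
  - 15.220.39.192/26 clear@26
  - 201.43.84.239/32 clear@32
  ? 15.208.0.0  path d0:H0→d1:-→d2:-→d3:-→d4:-→d5:-→d6:-→d7:-→d8:-→d9:-→d10:-→d11:-→d12:H5  best=H5
  ? 201.233.128.0  path d0:H0→d1:-→d2:-→d3:-→d4:-→d5:-→d6:-→d7:-→d8:-→d9:-→d10:-→d11:-→d12:-→d13:-→d14:-→d15:-→d16:H3→d17:-→d18:-→d19:-→d20:H4→d21:H3  best=H3
  ? 201.233.135.193  path d0:H0→d1:-→d2:-→d3:-→d4:-→d5:-→d6:-→d7:-→d8:-→d9:-→d10:-→d11:-→d12:-→d13:-→d14:-→d15:-→d16:H3→d17:-→d18:-→d19:-→d20:H4→d21:H3→d22:-→d23:-→d24:-→d25:-→d26:H0  best=H0
  + 201.233.135.195/32 (H0) depth=32
  ? 189.164.12.106  path d0:H0→d1:-  best=H0
  ? 201.233.0.4  path d0:H0→d1:-→d2:-→d3:-→d4:-→d5:-→d6:-→d7:-→d8:-→d9:-→d10:-→d11:-→d12:-→d13:-→d14:-→d15:-→d16:H3  best=H3
  - 0.0.0.0/0 clear@0
  + 201.233.0.0/16 (H5) depth=16
  + 201.233.135.0/24 (H2) depth=24
  ? 201.233.135.194  path d0:-→d1:-→d2:-→d3:-→d4:-→d5:-→d6:-→d7:-→d8:-→d9:-→d10:-→d11:-→d12:-→d13:-→d14:-→d15:-→d16:H5→d17:-→d18:-→d19:-→d20:H4→d21:H3→d22:-→d23:-→d24:H2→d25:-→d26:H0→d27:-→d28:-→d29:-→d30:-→d31:-  best=H0
  ? 201.233.135.197  path d0:-→d1:-→d2:-→d3:-→d4:-→d5:-→d6:-→d7:-→d8:-→d9:-→d10:-→d11:-→d12:-→d13:-→d14:-→d15:-→d16:H5→d17:-→d18:-→d19:-→d20:H4→d21:H3→d22:-→d23:-→d24:H2→d25:-→d26:H0→d27:-→d28:-→d29:-  best=H0
  + 0.0.0.0/0 (H4) depth=0
  ? 201.43.84.193  path d0:H4→d1:-→d2:-→d3:-→d4:-→d5:-→d6:-→d7:-→d8:-→d9:-→d10:-→d11:-→d12:-→d13:-→d14:-→d15:-→d16:H2→d17:-→d18:-→d19:-→d20:-→d21:-→d22:-→d23:-→d24:-→d25:-→d26:H3  best=H3

== LOOKUPS ==
["H3","H2","H3","H3","H5","H3","H3","H4","H3","H4","H2","H5","H3","H0","H0","H3","H0","H0","H3"]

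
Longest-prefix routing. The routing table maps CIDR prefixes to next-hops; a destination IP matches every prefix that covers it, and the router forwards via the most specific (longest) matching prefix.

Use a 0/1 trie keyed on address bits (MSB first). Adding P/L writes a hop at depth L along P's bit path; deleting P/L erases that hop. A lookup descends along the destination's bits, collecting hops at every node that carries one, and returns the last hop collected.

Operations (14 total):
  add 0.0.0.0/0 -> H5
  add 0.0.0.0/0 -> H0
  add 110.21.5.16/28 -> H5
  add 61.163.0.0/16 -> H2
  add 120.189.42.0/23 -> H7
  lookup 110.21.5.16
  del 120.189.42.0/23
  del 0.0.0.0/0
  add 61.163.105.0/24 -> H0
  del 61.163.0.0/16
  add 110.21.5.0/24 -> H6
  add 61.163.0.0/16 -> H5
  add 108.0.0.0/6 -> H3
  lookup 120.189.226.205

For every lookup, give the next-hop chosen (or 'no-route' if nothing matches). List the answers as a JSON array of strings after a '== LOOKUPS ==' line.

Process each operation:
  + 0.0.0.0/0 (H5) depth=0
  + 0.0.0.0/0 (H0) depth=0
  + 110.21.5.16/28 (H5) depth=28
  + 61.163.0.0/16 (H2) depth=16
  + 120.189.42.0/23 (H7) depth=23
  Q 110.21.5.16: descend 0110111000010101000001010001 ; hops seen [H0,H5] ; pick H5
  - 120.189.42.0/23 clear@23
  - 0.0.0.0/0 clear@0
  + 61.163.105.0/24 (H0) depth=24
  - 61.163.0.0/16 clear@16
  + 110.21.5.0/24 (H6) depth=24
  + 61.163.0.0/16 (H5) depth=16
  + 108.0.0.0/6 (H3) depth=6
  Q 120.189.226.205: descend 0111100010111101 ; hops seen [∅] ; pick no-route

== LOOKUPS ==
["H5","no-route"]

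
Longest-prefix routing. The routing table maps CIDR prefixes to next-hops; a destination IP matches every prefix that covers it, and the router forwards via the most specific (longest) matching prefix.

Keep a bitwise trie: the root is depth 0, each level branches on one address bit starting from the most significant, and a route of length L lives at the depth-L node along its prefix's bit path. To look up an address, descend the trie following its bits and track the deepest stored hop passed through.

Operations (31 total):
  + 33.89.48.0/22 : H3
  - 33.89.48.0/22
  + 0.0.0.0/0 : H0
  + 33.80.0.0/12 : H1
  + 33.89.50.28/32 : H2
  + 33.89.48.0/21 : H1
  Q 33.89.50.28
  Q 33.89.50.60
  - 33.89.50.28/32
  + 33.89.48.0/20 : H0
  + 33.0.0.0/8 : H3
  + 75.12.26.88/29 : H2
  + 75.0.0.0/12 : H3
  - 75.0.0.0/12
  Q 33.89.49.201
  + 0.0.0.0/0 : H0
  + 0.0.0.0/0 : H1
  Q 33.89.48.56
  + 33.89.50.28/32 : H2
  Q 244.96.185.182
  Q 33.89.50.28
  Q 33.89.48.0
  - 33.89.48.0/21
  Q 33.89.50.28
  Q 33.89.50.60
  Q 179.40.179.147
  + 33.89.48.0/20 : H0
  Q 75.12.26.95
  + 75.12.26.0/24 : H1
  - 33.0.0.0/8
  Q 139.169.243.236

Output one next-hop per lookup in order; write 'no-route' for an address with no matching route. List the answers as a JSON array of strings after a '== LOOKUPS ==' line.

Trace:
  add 33.89.48.0/22 -> H3 at depth 22
  - 33.89.48.0/22 clear@22
  add 0.0.0.0/0 -> H0 at depth 0
  add 33.80.0.0/12 -> H1 at depth 12
  add 33.89.50.28/32 -> H2 at depth 32
  add 33.89.48.0/21 -> H1 at depth 21
  Q 33.89.50.28: descend 00100001010110010011001000011100 ; hops seen [H0,H1,H1,H2] ; pick H2
  Q 33.89.50.60: descend 00100001010110010011001000 ; hops seen [H0,H1,H1] ; pick H1
  - 33.89.50.28/32 clear@32
  add 33.89.48.0/20 -> H0 at depth 20
  add 33.0.0.0/8 -> H3 at depth 8
  add 75.12.26.88/29 -> H2 at depth 29
  add 75.0.0.0/12 -> H3 at depth 12
  - 75.0.0.0/12 clear@12
  Q 33.89.49.201: descend 0010000101011001001100 ; hops seen [H0,H3,H1,H0,H1] ; pick H1
  add 0.0.0.0/0 -> H0 at depth 0
  add 0.0.0.0/0 -> H1 at depth 0
  Q 33.89.48.56: descend 0010000101011001001100 ; hops seen [H1,H3,H1,H0,H1] ; pick H1
  add 33.89.50.28/32 -> H2 at depth 32
  Q 244.96.185.182: descend ε ; hops seen [H1] ; pick H1
  Q 33.89.50.28: descend 00100001010110010011001000011100 ; hops seen [H1,H3,H1,H0,H1,H2] ; pick H2
  Q 33.89.48.0: descend 0010000101011001001100 ; hops seen [H1,H3,H1,H0,H1] ; pick H1
  - 33.89.48.0/21 clear@21
  Q 33.89.50.28: descend 00100001010110010011001000011100 ; hops seen [H1,H3,H1,H0,H2] ; pick H2
  Q 33.89.50.60: descend 00100001010110010011001000 ; hops seen [H1,H3,H1,H0] ; pick H0
  Q 179.40.179.147: descend ε ; hops seen [H1] ; pick H1
  add 33.89.48.0/20 -> H0 at depth 20
  Q 75.12.26.95: descend 01001011000011000001101001011 ; hops seen [H1,H2] ; pick H2
  add 75.12.26.0/24 -> H1 at depth 24
  - 33.0.0.0/8 clear@8
  Q 139.169.243.236: descend ε ; hops seen [H1] ; pick H1

== LOOKUPS ==
["H2","H1","H1","H1","H1","H2","H1","H2","H0","H1","H2","H1"]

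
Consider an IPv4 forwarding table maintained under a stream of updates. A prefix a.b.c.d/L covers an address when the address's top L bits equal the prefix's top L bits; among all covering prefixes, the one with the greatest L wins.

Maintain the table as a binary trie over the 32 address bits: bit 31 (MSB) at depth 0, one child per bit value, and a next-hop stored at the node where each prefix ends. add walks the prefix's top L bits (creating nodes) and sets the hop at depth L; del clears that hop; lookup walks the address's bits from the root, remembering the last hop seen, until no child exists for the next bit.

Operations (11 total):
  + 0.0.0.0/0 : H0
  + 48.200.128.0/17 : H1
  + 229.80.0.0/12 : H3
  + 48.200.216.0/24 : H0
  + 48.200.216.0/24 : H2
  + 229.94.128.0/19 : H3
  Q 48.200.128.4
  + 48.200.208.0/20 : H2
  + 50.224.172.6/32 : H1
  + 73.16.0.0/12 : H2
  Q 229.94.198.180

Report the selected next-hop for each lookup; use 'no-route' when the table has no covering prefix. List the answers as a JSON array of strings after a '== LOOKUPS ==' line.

Process each operation:
  + 0.0.0.0/0 (H0) depth=0
  + 48.200.128.0/17 (H1) depth=17
  + 229.80.0.0/12 (H3) depth=12
  + 48.200.216.0/24 (H0) depth=24
  + 48.200.216.0/24 (H2) depth=24
  + 229.94.128.0/19 (H3) depth=19
  lookup 48.200.128.4: bits 00110000110010001 walk d0:H0→d1:-→d2:-→d3:-→d4:-→d5:-→d6:-→d7:-→d8:-→d9:-→d10:-→d11:-→d12:-→d13:-→d14:-→d15:-→d16:-→d17:H1 -> H1
  + 48.200.208.0/20 (H2) depth=20
  + 50.224.172.6/32 (H1) depth=32
  + 73.16.0.0/12 (H2) depth=12
  lookup 229.94.198.180: bits 11100101010111101 walk d0:H0→d1:-→d2:-→d3:-→d4:-→d5:-→d6:-→d7:-→d8:-→d9:-→d10:-→d11:-→d12:H3→d13:-→d14:-→d15:-→d16:-→d17:- -> H3

== LOOKUPS ==
["H1","H3"]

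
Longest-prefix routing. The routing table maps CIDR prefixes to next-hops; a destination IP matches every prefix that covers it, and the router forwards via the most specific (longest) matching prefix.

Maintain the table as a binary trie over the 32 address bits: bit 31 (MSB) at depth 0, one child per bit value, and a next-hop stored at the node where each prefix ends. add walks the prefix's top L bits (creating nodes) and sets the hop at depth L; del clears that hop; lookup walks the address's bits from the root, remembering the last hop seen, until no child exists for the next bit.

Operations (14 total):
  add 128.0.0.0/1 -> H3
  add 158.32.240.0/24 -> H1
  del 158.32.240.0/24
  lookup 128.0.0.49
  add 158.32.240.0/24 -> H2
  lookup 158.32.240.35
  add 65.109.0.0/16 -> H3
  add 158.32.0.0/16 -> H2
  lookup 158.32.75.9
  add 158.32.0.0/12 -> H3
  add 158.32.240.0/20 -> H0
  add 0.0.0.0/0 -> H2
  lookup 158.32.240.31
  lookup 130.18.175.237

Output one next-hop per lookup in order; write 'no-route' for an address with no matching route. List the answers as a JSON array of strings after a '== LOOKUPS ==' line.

Trace:
  + 128.0.0.0/1 (H3) depth=1
  + 158.32.240.0/24 (H1) depth=24
  del 158.32.240.0/24 (clear depth 24)
  ? 128.0.0.49  path d0:-→d1:H3→d2:-→d3:-  best=H3
  + 158.32.240.0/24 (H2) depth=24
  ? 158.32.240.35  path d0:-→d1:H3→d2:-→d3:-→d4:-→d5:-→d6:-→d7:-→d8:-→d9:-→d10:-→d11:-→d12:-→d13:-→d14:-→d15:-→d16:-→d17:-→d18:-→d19:-→d20:-→d21:-→d22:-→d23:-→d24:H2  best=H2
  + 65.109.0.0/16 (H3) depth=16
  + 158.32.0.0/16 (H2) depth=16
  ? 158.32.75.9  path d0:-→d1:H3→d2:-→d3:-→d4:-→d5:-→d6:-→d7:-→d8:-→d9:-→d10:-→d11:-→d12:-→d13:-→d14:-→d15:-→d16:H2  best=H2
  + 158.32.0.0/12 (H3) depth=12
  + 158.32.240.0/20 (H0) depth=20
  + 0.0.0.0/0 (H2) depth=0
  ? 158.32.240.31  path d0:H2→d1:H3→d2:-→d3:-→d4:-→d5:-→d6:-→d7:-→d8:-→d9:-→d10:-→d11:-→d12:H3→d13:-→d14:-→d15:-→d16:H2→d17:-→d18:-→d19:-→d20:H0→d21:-→d22:-→d23:-→d24:H2  best=H2
  ? 130.18.175.237  path d0:H2→d1:H3→d2:-→d3:-  best=H3

== LOOKUPS ==
["H3","H2","H2","H2","H3"]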